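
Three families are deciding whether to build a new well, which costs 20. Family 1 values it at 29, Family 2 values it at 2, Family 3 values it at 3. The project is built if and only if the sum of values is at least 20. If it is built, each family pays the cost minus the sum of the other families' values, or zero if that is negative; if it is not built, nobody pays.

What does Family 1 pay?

15

Total value 34 ≥ cost 20, so the project is built.
The other families' values sum to 5.
Cost minus that sum is 20 - 5 = 15.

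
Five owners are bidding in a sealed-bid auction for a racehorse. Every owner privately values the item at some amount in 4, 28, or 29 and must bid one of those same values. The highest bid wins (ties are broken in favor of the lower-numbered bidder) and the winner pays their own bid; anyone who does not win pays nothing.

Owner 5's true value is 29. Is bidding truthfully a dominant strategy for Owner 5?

No

Consider the case where Owner 1 bids 4, Owner 2 bids 4, Owner 3 bids 4 and Owner 4 bids 4.
Truthful bid 29: wins, pays 29, utility 29 - 29 = 0.
Bid 28 instead: wins, pays 28, utility 29 - 28 = 1.
Since 1 > 0, bidding 28 is strictly better here, so truthful bidding is not dominant.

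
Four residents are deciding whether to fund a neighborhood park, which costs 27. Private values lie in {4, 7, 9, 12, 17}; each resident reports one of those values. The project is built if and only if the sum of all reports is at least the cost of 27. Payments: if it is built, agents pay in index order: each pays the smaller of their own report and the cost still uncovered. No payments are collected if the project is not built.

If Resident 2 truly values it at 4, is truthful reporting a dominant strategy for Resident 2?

Yes

Check each profile of the others' reports and compare truth against every alternative report.
Others report (4, 4, 12): truth gives 0, best alternative gives -3.
Others report (4, 4, 17): truth gives 0, best alternative gives -3.
Others report (4, 7, 9): truth gives 0, best alternative gives -3.
Others report (4, 7, 12): truth gives 0, best alternative gives -3.
Others report (4, 7, 17): truth gives 0, best alternative gives -3.
Others report (4, 9, 7): truth gives 0, best alternative gives -3.
(Remaining 119 profiles checked similarly; truth is weakly best in each.)
In every case the truthful report is at least as good as any alternative, so it is a dominant strategy.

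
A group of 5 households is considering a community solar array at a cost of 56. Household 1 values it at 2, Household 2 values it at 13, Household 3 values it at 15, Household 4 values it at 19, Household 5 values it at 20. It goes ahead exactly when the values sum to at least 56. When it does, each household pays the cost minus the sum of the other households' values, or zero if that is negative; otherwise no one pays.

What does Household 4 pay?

6

Total value 69 ≥ cost 56, so the project is built.
The other households' values sum to 50.
Cost minus that sum is 56 - 50 = 6.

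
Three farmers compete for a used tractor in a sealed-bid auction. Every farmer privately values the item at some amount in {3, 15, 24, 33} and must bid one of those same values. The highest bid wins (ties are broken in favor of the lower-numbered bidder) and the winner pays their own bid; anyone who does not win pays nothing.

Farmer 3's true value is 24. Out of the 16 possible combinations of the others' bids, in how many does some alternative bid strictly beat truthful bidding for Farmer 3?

Others bid (3, 3): truth gives 0; bid 15 gives 9 > 0. Violating.
Others bid (3, 15): truth gives 0; no alternative beats it.
Others bid (3, 24): truth gives 0; no alternative beats it.
(Checking all 16 profiles: 1 has a profitable deviation, 15 do not.)

1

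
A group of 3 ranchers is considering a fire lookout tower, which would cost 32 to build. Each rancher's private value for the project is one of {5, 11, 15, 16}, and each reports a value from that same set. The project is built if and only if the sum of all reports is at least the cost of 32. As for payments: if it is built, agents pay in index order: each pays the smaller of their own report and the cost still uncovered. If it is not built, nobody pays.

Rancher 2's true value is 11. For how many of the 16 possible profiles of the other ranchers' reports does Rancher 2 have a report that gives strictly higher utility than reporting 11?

6

Others report (11, 16): truth gives 0; report 5 gives 6 > 0. Violating.
Others report (15, 15): truth gives 0; report 5 gives 6 > 0. Violating.
Others report (15, 16): truth gives 0; report 5 gives 6 > 0. Violating.
Others report (16, 11): truth gives 0; report 5 gives 6 > 0. Violating.
Others report (5, 5): truth gives 0; no alternative beats it.
Others report (5, 11): truth gives 0; no alternative beats it.
(Checking all 16 profiles: 6 have a profitable deviation, 10 do not.)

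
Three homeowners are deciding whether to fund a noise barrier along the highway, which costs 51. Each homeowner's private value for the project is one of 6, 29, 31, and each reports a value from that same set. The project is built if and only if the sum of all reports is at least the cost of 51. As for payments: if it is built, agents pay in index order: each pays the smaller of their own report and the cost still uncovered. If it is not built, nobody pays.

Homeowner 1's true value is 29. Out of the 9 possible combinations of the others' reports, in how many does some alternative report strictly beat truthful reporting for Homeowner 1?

Others report (29, 29): truth gives 0; report 6 gives 23 > 0. Violating.
Others report (29, 31): truth gives 0; report 6 gives 23 > 0. Violating.
Others report (31, 29): truth gives 0; report 6 gives 23 > 0. Violating.
Others report (31, 31): truth gives 0; report 6 gives 23 > 0. Violating.
Others report (6, 6): truth gives 0; no alternative beats it.
Others report (6, 29): truth gives 0; no alternative beats it.
(Checking all 9 profiles: 4 have a profitable deviation, 5 do not.)

4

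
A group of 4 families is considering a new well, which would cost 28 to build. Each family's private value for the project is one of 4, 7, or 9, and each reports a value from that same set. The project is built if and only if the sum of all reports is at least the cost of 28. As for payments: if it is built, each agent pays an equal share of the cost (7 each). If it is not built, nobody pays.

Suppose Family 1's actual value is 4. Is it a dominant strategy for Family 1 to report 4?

Yes

Check each profile of the others' reports and compare truth against every alternative report.
Others report (4, 9, 9): truth gives 0, best alternative gives -3.
Others report (7, 7, 7): truth gives 0, best alternative gives -3.
Others report (7, 7, 9): truth gives 0, best alternative gives -3.
Others report (7, 9, 7): truth gives 0, best alternative gives -3.
Others report (9, 4, 9): truth gives 0, best alternative gives -3.
Others report (9, 7, 7): truth gives 0, best alternative gives -3.
(Remaining 21 profiles checked similarly; truth is weakly best in each.)
In every case the truthful report is at least as good as any alternative, so it is a dominant strategy.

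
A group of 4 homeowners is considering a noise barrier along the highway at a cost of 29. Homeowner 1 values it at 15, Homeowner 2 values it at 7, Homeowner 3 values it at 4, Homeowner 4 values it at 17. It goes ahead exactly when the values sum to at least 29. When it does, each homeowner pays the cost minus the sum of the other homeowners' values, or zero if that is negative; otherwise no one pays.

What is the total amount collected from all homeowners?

4

Total value 43 ≥ cost 29, so it is built.
Homeowner 1: others sum to 28; max(0, 29 - 28) = 1.
Homeowner 2: others sum to 36; max(0, 29 - 36) = 0.
Homeowner 3: others sum to 39; max(0, 29 - 39) = 0.
Homeowner 4: others sum to 26; max(0, 29 - 26) = 3.
Total collected = 1 + 0 + 0 + 3 = 4.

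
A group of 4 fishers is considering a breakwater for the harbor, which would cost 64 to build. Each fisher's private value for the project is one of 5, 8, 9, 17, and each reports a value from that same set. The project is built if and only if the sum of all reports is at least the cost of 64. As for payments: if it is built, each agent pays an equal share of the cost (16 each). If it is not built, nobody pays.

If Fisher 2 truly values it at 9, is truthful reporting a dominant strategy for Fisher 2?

Yes

Check each profile of the others' reports and compare truth against every alternative report.
Others report (5, 5, 5): truth gives 0, best alternative gives 0.
Others report (5, 5, 8): truth gives 0, best alternative gives 0.
Others report (5, 5, 9): truth gives 0, best alternative gives 0.
Others report (5, 5, 17): truth gives 0, best alternative gives 0.
Others report (5, 8, 5): truth gives 0, best alternative gives 0.
Others report (5, 8, 8): truth gives 0, best alternative gives 0.
(Remaining 58 profiles checked similarly; truth is weakly best in each.)
In every case the truthful report is at least as good as any alternative, so it is a dominant strategy.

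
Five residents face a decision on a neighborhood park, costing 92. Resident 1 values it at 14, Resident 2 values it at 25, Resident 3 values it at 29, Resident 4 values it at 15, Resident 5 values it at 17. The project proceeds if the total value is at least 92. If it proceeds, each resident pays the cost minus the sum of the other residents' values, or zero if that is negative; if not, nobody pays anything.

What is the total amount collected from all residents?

60

Total value 100 ≥ cost 92, so it is built.
Resident 1: others sum to 86; max(0, 92 - 86) = 6.
Resident 2: others sum to 75; max(0, 92 - 75) = 17.
Resident 3: others sum to 71; max(0, 92 - 71) = 21.
Resident 4: others sum to 85; max(0, 92 - 85) = 7.
Resident 5: others sum to 83; max(0, 92 - 83) = 9.
Total collected = 6 + 17 + 21 + 7 + 9 = 60.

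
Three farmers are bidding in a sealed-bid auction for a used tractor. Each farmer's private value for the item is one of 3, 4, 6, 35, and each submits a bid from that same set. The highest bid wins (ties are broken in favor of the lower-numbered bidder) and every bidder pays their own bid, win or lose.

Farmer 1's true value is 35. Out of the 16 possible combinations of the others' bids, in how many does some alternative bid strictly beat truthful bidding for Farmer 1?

Others bid (3, 3): truth gives 0; bid 3 gives 32 > 0. Violating.
Others bid (3, 4): truth gives 0; bid 4 gives 31 > 0. Violating.
Others bid (3, 6): truth gives 0; bid 6 gives 29 > 0. Violating.
Others bid (4, 3): truth gives 0; bid 4 gives 31 > 0. Violating.
Others bid (3, 35): truth gives 0; no alternative beats it.
Others bid (4, 35): truth gives 0; no alternative beats it.
(Checking all 16 profiles: 9 have a profitable deviation, 7 do not.)

9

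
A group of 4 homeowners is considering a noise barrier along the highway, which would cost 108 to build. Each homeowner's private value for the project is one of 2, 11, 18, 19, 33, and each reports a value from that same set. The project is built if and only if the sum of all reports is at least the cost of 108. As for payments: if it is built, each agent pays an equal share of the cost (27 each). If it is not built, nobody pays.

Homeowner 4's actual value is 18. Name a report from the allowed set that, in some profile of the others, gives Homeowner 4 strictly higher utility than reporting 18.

Suppose Homeowner 1 reports 33, Homeowner 2 reports 33 and Homeowner 3 reports 33.
Report 18: project built, pays 27, utility 18 - 27 = -9.
Report 2: project not built, utility 0.
So reporting 2 beats truth here (0 > -9).

2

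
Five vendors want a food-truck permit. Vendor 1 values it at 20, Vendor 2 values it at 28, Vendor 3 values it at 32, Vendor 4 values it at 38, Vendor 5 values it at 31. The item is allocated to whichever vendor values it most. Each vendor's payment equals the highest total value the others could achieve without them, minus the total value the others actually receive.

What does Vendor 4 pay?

32

Vendor 4 has the highest value and receives the item.
Without Vendor 4, the item would go to the next-highest value, 32, so the others could achieve 32.
With Vendor 4 present and winning, the others receive nothing, so their total is 0.
Payment = 32 - 0 = 32.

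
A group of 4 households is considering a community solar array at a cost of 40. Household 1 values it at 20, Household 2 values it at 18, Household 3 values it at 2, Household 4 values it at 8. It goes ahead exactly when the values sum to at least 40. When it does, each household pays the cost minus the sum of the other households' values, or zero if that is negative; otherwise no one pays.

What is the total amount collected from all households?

Total value 48 ≥ cost 40, so it is built.
Household 1: others sum to 28; max(0, 40 - 28) = 12.
Household 2: others sum to 30; max(0, 40 - 30) = 10.
Household 3: others sum to 46; max(0, 40 - 46) = 0.
Household 4: others sum to 40; max(0, 40 - 40) = 0.
Total collected = 12 + 10 + 0 + 0 = 22.

22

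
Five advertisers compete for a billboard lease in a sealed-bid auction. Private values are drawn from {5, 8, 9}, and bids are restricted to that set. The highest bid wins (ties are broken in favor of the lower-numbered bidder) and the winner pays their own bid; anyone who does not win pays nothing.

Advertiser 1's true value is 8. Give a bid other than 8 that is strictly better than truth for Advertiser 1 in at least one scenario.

5

Suppose Advertiser 2 bids 5, Advertiser 3 bids 5, Advertiser 4 bids 5 and Advertiser 5 bids 5.
Bid 8: wins, pays 8, utility 8 - 8 = 0.
Bid 5: wins, pays 5, utility 8 - 5 = 3.
So bidding 5 beats truth here (3 > 0).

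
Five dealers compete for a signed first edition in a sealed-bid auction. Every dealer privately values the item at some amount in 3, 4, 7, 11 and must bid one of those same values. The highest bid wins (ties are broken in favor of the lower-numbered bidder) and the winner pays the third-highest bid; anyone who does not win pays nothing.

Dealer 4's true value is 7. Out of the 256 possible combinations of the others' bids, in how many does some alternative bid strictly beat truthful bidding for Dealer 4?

32

Others bid (3, 3, 3, 11): truth gives 0; bid 11 gives 4 > 0. Violating.
Others bid (3, 3, 4, 11): truth gives 0; bid 11 gives 3 > 0. Violating.
Others bid (3, 3, 7, 3): truth gives 0; bid 11 gives 4 > 0. Violating.
Others bid (3, 3, 7, 4): truth gives 0; bid 11 gives 3 > 0. Violating.
Others bid (3, 3, 3, 3): truth gives 4; no alternative beats it.
Others bid (3, 3, 3, 4): truth gives 4; no alternative beats it.
(Checking all 256 profiles: 32 have a profitable deviation, 224 do not.)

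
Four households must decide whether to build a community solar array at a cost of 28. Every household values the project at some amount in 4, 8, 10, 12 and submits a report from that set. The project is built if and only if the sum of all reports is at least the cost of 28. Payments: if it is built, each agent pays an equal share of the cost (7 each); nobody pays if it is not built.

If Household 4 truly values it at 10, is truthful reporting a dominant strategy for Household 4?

Consider the case where Household 1 reports 4, Household 2 reports 4 and Household 3 reports 8.
Truthful report 10: project not built, utility 0.
Report 12 instead: project built, pays 7, utility 10 - 7 = 3.
Since 3 > 0, reporting 12 is strictly better here, so truthful reporting is not dominant.

No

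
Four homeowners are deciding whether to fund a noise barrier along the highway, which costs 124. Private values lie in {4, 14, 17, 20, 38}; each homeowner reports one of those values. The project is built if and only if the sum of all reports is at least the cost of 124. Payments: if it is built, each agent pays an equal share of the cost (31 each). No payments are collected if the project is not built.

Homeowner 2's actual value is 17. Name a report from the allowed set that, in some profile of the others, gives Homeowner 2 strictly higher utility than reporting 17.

Suppose Homeowner 1 reports 38, Homeowner 3 reports 38 and Homeowner 4 reports 38.
Report 17: project built, pays 31, utility 17 - 31 = -14.
Report 4: project not built, utility 0.
So reporting 4 beats truth here (0 > -14).

4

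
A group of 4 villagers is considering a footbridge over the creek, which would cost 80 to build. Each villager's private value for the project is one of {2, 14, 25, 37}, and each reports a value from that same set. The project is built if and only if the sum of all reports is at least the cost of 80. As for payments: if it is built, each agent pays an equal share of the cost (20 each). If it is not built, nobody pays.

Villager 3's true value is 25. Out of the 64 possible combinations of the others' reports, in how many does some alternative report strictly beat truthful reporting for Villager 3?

12

Others report (2, 14, 37): truth gives 0; report 37 gives 5 > 0. Violating.
Others report (2, 25, 25): truth gives 0; report 37 gives 5 > 0. Violating.
Others report (2, 37, 14): truth gives 0; report 37 gives 5 > 0. Violating.
Others report (14, 2, 37): truth gives 0; report 37 gives 5 > 0. Violating.
Others report (2, 2, 2): truth gives 0; no alternative beats it.
Others report (2, 2, 14): truth gives 0; no alternative beats it.
(Checking all 64 profiles: 12 have a profitable deviation, 52 do not.)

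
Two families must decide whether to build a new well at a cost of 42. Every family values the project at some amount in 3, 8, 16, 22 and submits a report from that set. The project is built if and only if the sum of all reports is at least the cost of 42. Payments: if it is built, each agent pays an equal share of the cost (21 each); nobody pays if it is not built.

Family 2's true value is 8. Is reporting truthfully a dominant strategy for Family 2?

Yes

Check each profile of the others' reports and compare truth against every alternative report.
Others report (3): truth gives 0, best alternative gives 0.
Others report (8): truth gives 0, best alternative gives 0.
Others report (16): truth gives 0, best alternative gives 0.
Others report (22): truth gives 0, best alternative gives 0.
In every case the truthful report is at least as good as any alternative, so it is a dominant strategy.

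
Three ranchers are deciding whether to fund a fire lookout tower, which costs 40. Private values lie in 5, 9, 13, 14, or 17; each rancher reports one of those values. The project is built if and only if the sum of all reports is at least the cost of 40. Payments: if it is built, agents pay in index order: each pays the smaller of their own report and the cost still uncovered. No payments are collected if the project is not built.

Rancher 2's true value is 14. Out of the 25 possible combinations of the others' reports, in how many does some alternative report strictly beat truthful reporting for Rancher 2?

8

Others report (13, 14): truth gives 0; report 13 gives 1 > 0. Violating.
Others report (13, 17): truth gives 0; report 13 gives 1 > 0. Violating.
Others report (14, 13): truth gives 0; report 13 gives 1 > 0. Violating.
Others report (14, 14): truth gives 0; report 13 gives 1 > 0. Violating.
Others report (5, 5): truth gives 0; no alternative beats it.
Others report (5, 9): truth gives 0; no alternative beats it.
(Checking all 25 profiles: 8 have a profitable deviation, 17 do not.)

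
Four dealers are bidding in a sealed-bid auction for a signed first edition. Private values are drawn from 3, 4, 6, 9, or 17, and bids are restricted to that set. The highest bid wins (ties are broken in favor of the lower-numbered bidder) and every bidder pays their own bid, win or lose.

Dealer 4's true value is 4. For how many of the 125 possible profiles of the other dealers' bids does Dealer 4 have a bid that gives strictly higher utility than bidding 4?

124

Others bid (3, 3, 4): truth gives -4; bid 6 gives -2 > -4. Violating.
Others bid (3, 3, 6): truth gives -4; bid 3 gives -3 > -4. Violating.
Others bid (3, 3, 9): truth gives -4; bid 3 gives -3 > -4. Violating.
Others bid (3, 3, 17): truth gives -4; bid 3 gives -3 > -4. Violating.
Others bid (3, 3, 3): truth gives 0; no alternative beats it.
(Checking all 125 profiles: 124 have a profitable deviation, 1 does not.)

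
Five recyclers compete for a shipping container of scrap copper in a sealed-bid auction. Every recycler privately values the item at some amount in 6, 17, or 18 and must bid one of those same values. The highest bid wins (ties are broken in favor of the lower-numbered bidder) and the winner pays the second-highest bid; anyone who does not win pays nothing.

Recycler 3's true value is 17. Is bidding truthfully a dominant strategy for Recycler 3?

Check each profile of the others' bids and compare truth against every alternative bid.
Others bid (6, 6, 6, 6): truth gives 11, best alternative gives 11.
Others bid (6, 6, 6, 17): truth gives 0, best alternative gives 0.
Others bid (6, 6, 6, 18): truth gives 0, best alternative gives 0.
Others bid (6, 6, 17, 6): truth gives 0, best alternative gives 0.
Others bid (6, 6, 17, 17): truth gives 0, best alternative gives 0.
Others bid (6, 6, 17, 18): truth gives 0, best alternative gives 0.
(Remaining 75 profiles checked similarly; truth is weakly best in each.)
In every case the truthful bid is at least as good as any alternative, so it is a dominant strategy.

Yes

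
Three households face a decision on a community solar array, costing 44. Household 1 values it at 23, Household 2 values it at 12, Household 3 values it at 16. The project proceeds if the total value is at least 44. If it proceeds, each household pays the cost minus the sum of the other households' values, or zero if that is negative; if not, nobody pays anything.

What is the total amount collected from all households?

30

Total value 51 ≥ cost 44, so it is built.
Household 1: others sum to 28; max(0, 44 - 28) = 16.
Household 2: others sum to 39; max(0, 44 - 39) = 5.
Household 3: others sum to 35; max(0, 44 - 35) = 9.
Total collected = 16 + 5 + 9 = 30.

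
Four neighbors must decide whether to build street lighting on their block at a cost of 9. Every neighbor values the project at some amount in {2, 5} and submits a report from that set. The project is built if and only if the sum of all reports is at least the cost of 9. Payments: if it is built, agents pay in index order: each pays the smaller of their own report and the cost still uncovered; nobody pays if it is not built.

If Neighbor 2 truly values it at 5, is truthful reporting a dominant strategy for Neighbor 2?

Consider the case where Neighbor 1 reports 2, Neighbor 3 reports 2 and Neighbor 4 reports 5.
Truthful report 5: project built, pays 5, utility 5 - 5 = 0.
Report 2 instead: project built, pays 2, utility 5 - 2 = 3.
Since 3 > 0, reporting 2 is strictly better here, so truthful reporting is not dominant.

No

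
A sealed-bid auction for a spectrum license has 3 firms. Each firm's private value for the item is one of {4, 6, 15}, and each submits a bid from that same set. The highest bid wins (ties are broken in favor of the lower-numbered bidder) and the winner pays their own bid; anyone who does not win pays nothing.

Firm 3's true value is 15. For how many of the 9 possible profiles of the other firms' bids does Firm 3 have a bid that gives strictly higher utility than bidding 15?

1

Others bid (4, 4): truth gives 0; bid 6 gives 9 > 0. Violating.
Others bid (4, 6): truth gives 0; no alternative beats it.
Others bid (4, 15): truth gives 0; no alternative beats it.
(Checking all 9 profiles: 1 has a profitable deviation, 8 do not.)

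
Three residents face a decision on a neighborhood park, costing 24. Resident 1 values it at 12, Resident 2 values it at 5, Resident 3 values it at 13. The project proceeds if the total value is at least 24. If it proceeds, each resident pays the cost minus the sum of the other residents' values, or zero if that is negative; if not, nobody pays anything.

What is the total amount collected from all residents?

13

Total value 30 ≥ cost 24, so it is built.
Resident 1: others sum to 18; max(0, 24 - 18) = 6.
Resident 2: others sum to 25; max(0, 24 - 25) = 0.
Resident 3: others sum to 17; max(0, 24 - 17) = 7.
Total collected = 6 + 0 + 7 = 13.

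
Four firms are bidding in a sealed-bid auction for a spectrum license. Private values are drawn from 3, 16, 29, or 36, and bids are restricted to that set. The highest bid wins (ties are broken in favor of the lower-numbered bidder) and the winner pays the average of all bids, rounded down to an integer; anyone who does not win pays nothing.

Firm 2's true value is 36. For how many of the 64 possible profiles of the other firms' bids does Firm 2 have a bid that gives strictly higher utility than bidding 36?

Others bid (3, 3, 3): truth gives 25; bid 16 gives 30 > 25. Violating.
Others bid (3, 3, 16): truth gives 22; bid 16 gives 27 > 22. Violating.
Others bid (3, 3, 29): truth gives 19; bid 29 gives 20 > 19. Violating.
Others bid (3, 16, 3): truth gives 22; bid 16 gives 27 > 22. Violating.
Others bid (3, 3, 36): truth gives 17; no alternative beats it.
Others bid (3, 16, 36): truth gives 14; no alternative beats it.
(Checking all 64 profiles: 18 have a profitable deviation, 46 do not.)

18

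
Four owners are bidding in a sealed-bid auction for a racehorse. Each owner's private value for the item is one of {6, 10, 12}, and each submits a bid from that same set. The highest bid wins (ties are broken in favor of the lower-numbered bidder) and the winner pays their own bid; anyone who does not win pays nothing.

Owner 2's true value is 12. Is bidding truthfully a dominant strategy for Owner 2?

No

Consider the case where Owner 1 bids 6, Owner 3 bids 6 and Owner 4 bids 6.
Truthful bid 12: wins, pays 12, utility 12 - 12 = 0.
Bid 10 instead: wins, pays 10, utility 12 - 10 = 2.
Since 2 > 0, bidding 10 is strictly better here, so truthful bidding is not dominant.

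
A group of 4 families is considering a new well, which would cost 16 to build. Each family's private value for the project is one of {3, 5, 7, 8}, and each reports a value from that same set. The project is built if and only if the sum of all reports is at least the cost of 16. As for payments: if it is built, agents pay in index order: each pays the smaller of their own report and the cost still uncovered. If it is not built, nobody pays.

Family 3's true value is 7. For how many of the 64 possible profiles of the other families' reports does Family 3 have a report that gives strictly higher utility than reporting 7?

39

Others report (3, 3, 5): truth gives 0; report 5 gives 2 > 0. Violating.
Others report (3, 3, 7): truth gives 0; report 3 gives 4 > 0. Violating.
Others report (3, 3, 8): truth gives 0; report 3 gives 4 > 0. Violating.
Others report (3, 5, 3): truth gives 0; report 5 gives 2 > 0. Violating.
Others report (3, 3, 3): truth gives 0; no alternative beats it.
Others report (5, 8, 3): truth gives 4; no alternative beats it.
(Checking all 64 profiles: 39 have a profitable deviation, 25 do not.)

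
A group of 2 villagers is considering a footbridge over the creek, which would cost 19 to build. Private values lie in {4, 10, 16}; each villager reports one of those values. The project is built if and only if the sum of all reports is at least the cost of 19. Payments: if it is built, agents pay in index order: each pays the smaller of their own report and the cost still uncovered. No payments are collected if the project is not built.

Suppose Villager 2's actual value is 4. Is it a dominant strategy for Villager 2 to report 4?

Yes

Check each profile of the others' reports and compare truth against every alternative report.
Others report (10): truth gives 0, best alternative gives -5.
Others report (16): truth gives 1, best alternative gives 1.
Others report (4): truth gives 0, best alternative gives 0.
In every case the truthful report is at least as good as any alternative, so it is a dominant strategy.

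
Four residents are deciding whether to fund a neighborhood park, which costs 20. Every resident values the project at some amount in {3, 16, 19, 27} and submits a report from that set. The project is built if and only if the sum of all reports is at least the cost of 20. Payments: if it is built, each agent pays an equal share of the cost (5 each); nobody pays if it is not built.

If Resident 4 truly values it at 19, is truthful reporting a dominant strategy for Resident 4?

Check each profile of the others' reports and compare truth against every alternative report.
Others report (3, 3, 3): truth gives 14, best alternative gives 14.
Others report (3, 3, 16): truth gives 14, best alternative gives 14.
Others report (3, 3, 19): truth gives 14, best alternative gives 14.
Others report (3, 3, 27): truth gives 14, best alternative gives 14.
Others report (3, 16, 3): truth gives 14, best alternative gives 14.
Others report (3, 16, 16): truth gives 14, best alternative gives 14.
(Remaining 58 profiles checked similarly; truth is weakly best in each.)
In every case the truthful report is at least as good as any alternative, so it is a dominant strategy.

Yes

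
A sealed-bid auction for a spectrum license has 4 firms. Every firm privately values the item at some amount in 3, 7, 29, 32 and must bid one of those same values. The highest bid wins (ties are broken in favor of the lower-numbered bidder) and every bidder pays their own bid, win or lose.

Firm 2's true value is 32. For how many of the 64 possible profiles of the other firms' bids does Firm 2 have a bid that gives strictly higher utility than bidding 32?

Others bid (3, 3, 3): truth gives 0; bid 7 gives 25 > 0. Violating.
Others bid (3, 3, 7): truth gives 0; bid 7 gives 25 > 0. Violating.
Others bid (3, 3, 29): truth gives 0; bid 29 gives 3 > 0. Violating.
Others bid (3, 7, 3): truth gives 0; bid 7 gives 25 > 0. Violating.
Others bid (3, 3, 32): truth gives 0; no alternative beats it.
Others bid (3, 7, 32): truth gives 0; no alternative beats it.
(Checking all 64 profiles: 34 have a profitable deviation, 30 do not.)

34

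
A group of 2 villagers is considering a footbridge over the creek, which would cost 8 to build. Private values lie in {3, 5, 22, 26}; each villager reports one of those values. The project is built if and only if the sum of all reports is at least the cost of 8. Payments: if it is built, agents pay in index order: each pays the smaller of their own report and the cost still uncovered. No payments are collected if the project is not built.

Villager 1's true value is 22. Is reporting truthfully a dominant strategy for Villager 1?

Consider the case where Villager 2 reports 3.
Truthful report 22: project built, pays 8, utility 22 - 8 = 14.
Report 5 instead: project built, pays 5, utility 22 - 5 = 17.
Since 17 > 14, reporting 5 is strictly better here, so truthful reporting is not dominant.

No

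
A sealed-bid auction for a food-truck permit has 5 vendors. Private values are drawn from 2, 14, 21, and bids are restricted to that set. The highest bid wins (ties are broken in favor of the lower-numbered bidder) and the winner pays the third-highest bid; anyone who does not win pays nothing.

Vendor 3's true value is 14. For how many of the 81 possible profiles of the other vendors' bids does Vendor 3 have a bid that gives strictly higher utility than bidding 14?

4

Others bid (2, 2, 2, 21): truth gives 0; bid 21 gives 12 > 0. Violating.
Others bid (2, 2, 21, 2): truth gives 0; bid 21 gives 12 > 0. Violating.
Others bid (2, 14, 2, 2): truth gives 0; bid 21 gives 12 > 0. Violating.
Others bid (14, 2, 2, 2): truth gives 0; bid 21 gives 12 > 0. Violating.
Others bid (2, 2, 2, 2): truth gives 12; no alternative beats it.
Others bid (2, 2, 2, 14): truth gives 12; no alternative beats it.
(Checking all 81 profiles: 4 have a profitable deviation, 77 do not.)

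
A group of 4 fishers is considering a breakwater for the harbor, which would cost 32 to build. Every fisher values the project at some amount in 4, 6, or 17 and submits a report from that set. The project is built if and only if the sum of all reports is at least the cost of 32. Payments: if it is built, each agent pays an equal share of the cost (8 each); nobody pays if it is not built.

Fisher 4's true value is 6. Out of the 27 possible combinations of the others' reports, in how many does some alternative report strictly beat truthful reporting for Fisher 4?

6

Others report (4, 6, 17): truth gives -2; report 4 gives 0 > -2. Violating.
Others report (4, 17, 6): truth gives -2; report 4 gives 0 > -2. Violating.
Others report (6, 4, 17): truth gives -2; report 4 gives 0 > -2. Violating.
Others report (6, 17, 4): truth gives -2; report 4 gives 0 > -2. Violating.
Others report (4, 4, 4): truth gives 0; no alternative beats it.
Others report (4, 4, 6): truth gives 0; no alternative beats it.
(Checking all 27 profiles: 6 have a profitable deviation, 21 do not.)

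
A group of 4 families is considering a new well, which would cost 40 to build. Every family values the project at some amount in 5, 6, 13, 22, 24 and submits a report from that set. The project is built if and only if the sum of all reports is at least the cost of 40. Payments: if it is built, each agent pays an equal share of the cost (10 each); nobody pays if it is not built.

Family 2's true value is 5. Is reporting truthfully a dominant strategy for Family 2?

Yes

Check each profile of the others' reports and compare truth against every alternative report.
Others report (5, 5, 24): truth gives 0, best alternative gives -5.
Others report (5, 24, 5): truth gives 0, best alternative gives -5.
Others report (6, 6, 22): truth gives 0, best alternative gives -5.
Others report (6, 22, 6): truth gives 0, best alternative gives -5.
Others report (22, 6, 6): truth gives 0, best alternative gives -5.
Others report (24, 5, 5): truth gives 0, best alternative gives -5.
(Remaining 119 profiles checked similarly; truth is weakly best in each.)
In every case the truthful report is at least as good as any alternative, so it is a dominant strategy.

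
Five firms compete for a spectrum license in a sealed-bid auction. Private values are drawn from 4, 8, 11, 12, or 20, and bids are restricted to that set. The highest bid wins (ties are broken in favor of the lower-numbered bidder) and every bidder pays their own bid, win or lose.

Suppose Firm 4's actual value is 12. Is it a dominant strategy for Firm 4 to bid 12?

No

Consider the case where Firm 1 bids 4, Firm 2 bids 4, Firm 3 bids 4 and Firm 5 bids 4.
Truthful bid 12: wins, pays 12, utility 12 - 12 = 0.
Bid 8 instead: wins, pays 8, utility 12 - 8 = 4.
Since 4 > 0, bidding 8 is strictly better here, so truthful bidding is not dominant.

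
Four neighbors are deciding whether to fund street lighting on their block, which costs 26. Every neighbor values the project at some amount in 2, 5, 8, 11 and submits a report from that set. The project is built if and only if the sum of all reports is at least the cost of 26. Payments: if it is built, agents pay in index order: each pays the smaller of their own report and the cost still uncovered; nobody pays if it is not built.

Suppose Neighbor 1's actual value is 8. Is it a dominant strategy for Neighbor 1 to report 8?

No

Consider the case where Neighbor 2 reports 2, Neighbor 3 reports 8 and Neighbor 4 reports 11.
Truthful report 8: project built, pays 8, utility 8 - 8 = 0.
Report 5 instead: project built, pays 5, utility 8 - 5 = 3.
Since 3 > 0, reporting 5 is strictly better here, so truthful reporting is not dominant.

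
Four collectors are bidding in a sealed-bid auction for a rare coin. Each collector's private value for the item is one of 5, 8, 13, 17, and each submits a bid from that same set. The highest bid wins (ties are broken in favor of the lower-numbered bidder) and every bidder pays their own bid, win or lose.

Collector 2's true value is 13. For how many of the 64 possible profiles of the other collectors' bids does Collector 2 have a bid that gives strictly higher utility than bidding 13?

50

Others bid (5, 5, 5): truth gives 0; bid 8 gives 5 > 0. Violating.
Others bid (5, 5, 8): truth gives 0; bid 8 gives 5 > 0. Violating.
Others bid (5, 5, 17): truth gives -13; bid 17 gives -4 > -13. Violating.
Others bid (5, 8, 5): truth gives 0; bid 8 gives 5 > 0. Violating.
Others bid (5, 5, 13): truth gives 0; no alternative beats it.
Others bid (5, 8, 13): truth gives 0; no alternative beats it.
(Checking all 64 profiles: 50 have a profitable deviation, 14 do not.)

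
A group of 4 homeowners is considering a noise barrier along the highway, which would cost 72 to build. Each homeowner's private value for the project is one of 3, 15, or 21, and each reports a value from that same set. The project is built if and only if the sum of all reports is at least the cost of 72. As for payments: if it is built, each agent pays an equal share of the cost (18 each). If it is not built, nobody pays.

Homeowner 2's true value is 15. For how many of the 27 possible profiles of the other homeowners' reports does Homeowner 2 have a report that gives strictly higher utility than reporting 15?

Others report (15, 21, 21): truth gives -3; report 3 gives 0 > -3. Violating.
Others report (21, 15, 21): truth gives -3; report 3 gives 0 > -3. Violating.
Others report (21, 21, 15): truth gives -3; report 3 gives 0 > -3. Violating.
Others report (21, 21, 21): truth gives -3; report 3 gives 0 > -3. Violating.
Others report (3, 3, 3): truth gives 0; no alternative beats it.
Others report (3, 3, 15): truth gives 0; no alternative beats it.
(Checking all 27 profiles: 4 have a profitable deviation, 23 do not.)

4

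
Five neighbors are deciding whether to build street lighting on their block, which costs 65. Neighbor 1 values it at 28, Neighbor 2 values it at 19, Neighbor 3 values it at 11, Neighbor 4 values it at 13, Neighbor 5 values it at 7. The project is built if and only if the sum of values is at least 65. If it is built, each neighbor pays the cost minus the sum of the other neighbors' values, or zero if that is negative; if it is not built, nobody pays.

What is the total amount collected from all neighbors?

Total value 78 ≥ cost 65, so it is built.
Neighbor 1: others sum to 50; max(0, 65 - 50) = 15.
Neighbor 2: others sum to 59; max(0, 65 - 59) = 6.
Neighbor 3: others sum to 67; max(0, 65 - 67) = 0.
Neighbor 4: others sum to 65; max(0, 65 - 65) = 0.
Neighbor 5: others sum to 71; max(0, 65 - 71) = 0.
Total collected = 15 + 6 + 0 + 0 + 0 = 21.

21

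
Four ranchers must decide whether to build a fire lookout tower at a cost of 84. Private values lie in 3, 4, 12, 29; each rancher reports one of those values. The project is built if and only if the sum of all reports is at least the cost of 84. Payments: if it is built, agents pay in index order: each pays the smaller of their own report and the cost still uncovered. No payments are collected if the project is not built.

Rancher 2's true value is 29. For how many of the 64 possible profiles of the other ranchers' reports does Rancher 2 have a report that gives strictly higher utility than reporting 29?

1

Others report (29, 29, 29): truth gives 0; report 3 gives 26 > 0. Violating.
Others report (3, 3, 3): truth gives 0; no alternative beats it.
Others report (3, 3, 4): truth gives 0; no alternative beats it.
(Checking all 64 profiles: 1 has a profitable deviation, 63 do not.)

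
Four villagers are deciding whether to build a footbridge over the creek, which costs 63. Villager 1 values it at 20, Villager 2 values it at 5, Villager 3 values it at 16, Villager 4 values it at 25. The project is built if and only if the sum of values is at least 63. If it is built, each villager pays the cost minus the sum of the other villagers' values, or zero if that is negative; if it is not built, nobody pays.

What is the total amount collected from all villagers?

Total value 66 ≥ cost 63, so it is built.
Villager 1: others sum to 46; max(0, 63 - 46) = 17.
Villager 2: others sum to 61; max(0, 63 - 61) = 2.
Villager 3: others sum to 50; max(0, 63 - 50) = 13.
Villager 4: others sum to 41; max(0, 63 - 41) = 22.
Total collected = 17 + 2 + 13 + 22 = 54.

54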